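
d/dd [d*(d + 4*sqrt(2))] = 2*d + 4*sqrt(2)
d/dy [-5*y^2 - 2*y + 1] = -10*y - 2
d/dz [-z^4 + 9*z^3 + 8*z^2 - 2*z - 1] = -4*z^3 + 27*z^2 + 16*z - 2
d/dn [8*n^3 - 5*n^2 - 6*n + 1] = 24*n^2 - 10*n - 6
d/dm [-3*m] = -3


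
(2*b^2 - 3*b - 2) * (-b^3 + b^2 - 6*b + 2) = -2*b^5 + 5*b^4 - 13*b^3 + 20*b^2 + 6*b - 4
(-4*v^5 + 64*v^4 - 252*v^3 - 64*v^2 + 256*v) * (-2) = 8*v^5 - 128*v^4 + 504*v^3 + 128*v^2 - 512*v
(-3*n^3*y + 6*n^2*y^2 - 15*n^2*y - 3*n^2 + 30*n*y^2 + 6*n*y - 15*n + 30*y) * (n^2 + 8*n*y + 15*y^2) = -3*n^5*y - 18*n^4*y^2 - 15*n^4*y - 3*n^4 + 3*n^3*y^3 - 90*n^3*y^2 - 18*n^3*y - 15*n^3 + 90*n^2*y^4 + 15*n^2*y^3 + 3*n^2*y^2 - 90*n^2*y + 450*n*y^4 + 90*n*y^3 + 15*n*y^2 + 450*y^3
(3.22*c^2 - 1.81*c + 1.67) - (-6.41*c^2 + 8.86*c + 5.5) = 9.63*c^2 - 10.67*c - 3.83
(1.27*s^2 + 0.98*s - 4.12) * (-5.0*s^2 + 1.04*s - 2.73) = -6.35*s^4 - 3.5792*s^3 + 18.1521*s^2 - 6.9602*s + 11.2476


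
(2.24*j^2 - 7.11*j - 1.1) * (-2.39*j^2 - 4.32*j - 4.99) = -5.3536*j^4 + 7.3161*j^3 + 22.1666*j^2 + 40.2309*j + 5.489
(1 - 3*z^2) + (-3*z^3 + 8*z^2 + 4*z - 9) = -3*z^3 + 5*z^2 + 4*z - 8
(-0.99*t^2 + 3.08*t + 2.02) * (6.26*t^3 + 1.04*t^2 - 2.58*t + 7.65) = -6.1974*t^5 + 18.2512*t^4 + 18.4026*t^3 - 13.4191*t^2 + 18.3504*t + 15.453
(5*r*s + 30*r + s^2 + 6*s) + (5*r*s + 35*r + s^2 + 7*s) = 10*r*s + 65*r + 2*s^2 + 13*s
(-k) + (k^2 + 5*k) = k^2 + 4*k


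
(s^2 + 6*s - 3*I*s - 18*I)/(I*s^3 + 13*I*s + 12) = I*(-s - 6)/(s^2 + 3*I*s + 4)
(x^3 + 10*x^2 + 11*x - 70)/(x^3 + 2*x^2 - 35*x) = (x^2 + 3*x - 10)/(x*(x - 5))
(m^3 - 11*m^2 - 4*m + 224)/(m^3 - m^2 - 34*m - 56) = (m - 8)/(m + 2)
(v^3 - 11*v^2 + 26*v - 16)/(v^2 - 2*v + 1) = (v^2 - 10*v + 16)/(v - 1)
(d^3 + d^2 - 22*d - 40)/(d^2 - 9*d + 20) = (d^2 + 6*d + 8)/(d - 4)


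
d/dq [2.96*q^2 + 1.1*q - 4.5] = 5.92*q + 1.1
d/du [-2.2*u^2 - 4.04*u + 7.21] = -4.4*u - 4.04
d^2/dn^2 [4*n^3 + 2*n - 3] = 24*n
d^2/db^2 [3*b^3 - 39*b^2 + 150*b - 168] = 18*b - 78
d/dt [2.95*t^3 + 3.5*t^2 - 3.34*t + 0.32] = 8.85*t^2 + 7.0*t - 3.34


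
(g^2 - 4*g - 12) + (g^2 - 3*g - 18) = 2*g^2 - 7*g - 30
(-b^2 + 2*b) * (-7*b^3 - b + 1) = 7*b^5 - 14*b^4 + b^3 - 3*b^2 + 2*b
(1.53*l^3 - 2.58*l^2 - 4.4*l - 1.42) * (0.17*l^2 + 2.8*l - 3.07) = 0.2601*l^5 + 3.8454*l^4 - 12.6691*l^3 - 4.6408*l^2 + 9.532*l + 4.3594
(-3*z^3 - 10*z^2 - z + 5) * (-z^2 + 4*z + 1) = 3*z^5 - 2*z^4 - 42*z^3 - 19*z^2 + 19*z + 5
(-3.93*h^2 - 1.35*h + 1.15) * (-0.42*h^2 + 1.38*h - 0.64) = 1.6506*h^4 - 4.8564*h^3 + 0.1692*h^2 + 2.451*h - 0.736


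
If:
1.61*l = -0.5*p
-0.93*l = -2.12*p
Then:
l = 0.00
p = 0.00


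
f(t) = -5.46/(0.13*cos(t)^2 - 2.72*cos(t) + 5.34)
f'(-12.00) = 0.74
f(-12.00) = -1.74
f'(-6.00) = 0.46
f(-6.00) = -1.92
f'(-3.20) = 0.01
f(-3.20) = -0.67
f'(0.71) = 0.80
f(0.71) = -1.63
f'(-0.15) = -0.26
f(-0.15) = -1.97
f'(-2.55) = -0.15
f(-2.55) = -0.71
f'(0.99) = 0.78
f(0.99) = -1.40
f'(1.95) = 0.35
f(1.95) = -0.86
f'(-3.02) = -0.03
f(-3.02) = -0.67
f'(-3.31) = 0.04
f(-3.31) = -0.67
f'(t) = -5.46*(0.26*sin(t)*cos(t) - 2.72*sin(t))/(0.13*cos(t)^2 - 2.72*cos(t) + 5.34)^2 = (14.8512 - 1.4196*cos(t))*sin(t)/(0.13*cos(t)^2 - 2.72*cos(t) + 5.34)^2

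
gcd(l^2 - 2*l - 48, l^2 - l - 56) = l - 8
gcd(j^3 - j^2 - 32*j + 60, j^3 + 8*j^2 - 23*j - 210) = j^2 + j - 30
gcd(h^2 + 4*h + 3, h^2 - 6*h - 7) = h + 1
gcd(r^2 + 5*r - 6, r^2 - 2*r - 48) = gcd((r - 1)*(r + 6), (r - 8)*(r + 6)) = r + 6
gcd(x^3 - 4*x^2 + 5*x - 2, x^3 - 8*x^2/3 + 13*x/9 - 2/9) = x - 2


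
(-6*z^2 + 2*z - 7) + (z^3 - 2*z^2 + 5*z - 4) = z^3 - 8*z^2 + 7*z - 11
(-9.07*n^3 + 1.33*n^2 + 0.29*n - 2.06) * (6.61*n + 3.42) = -59.9527*n^4 - 22.2281*n^3 + 6.4655*n^2 - 12.6248*n - 7.0452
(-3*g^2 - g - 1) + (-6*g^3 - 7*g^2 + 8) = -6*g^3 - 10*g^2 - g + 7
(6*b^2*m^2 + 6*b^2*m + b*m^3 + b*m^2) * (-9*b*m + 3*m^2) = -54*b^3*m^3 - 54*b^3*m^2 + 9*b^2*m^4 + 9*b^2*m^3 + 3*b*m^5 + 3*b*m^4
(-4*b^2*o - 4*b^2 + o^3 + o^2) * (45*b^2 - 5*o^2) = -180*b^4*o - 180*b^4 + 65*b^2*o^3 + 65*b^2*o^2 - 5*o^5 - 5*o^4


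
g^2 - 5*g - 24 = (g - 8)*(g + 3)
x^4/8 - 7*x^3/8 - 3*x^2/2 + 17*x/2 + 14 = (x/4 + 1/2)*(x/2 + 1)*(x - 7)*(x - 4)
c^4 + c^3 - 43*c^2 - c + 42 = (c - 6)*(c - 1)*(c + 1)*(c + 7)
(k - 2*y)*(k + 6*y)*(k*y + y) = k^3*y + 4*k^2*y^2 + k^2*y - 12*k*y^3 + 4*k*y^2 - 12*y^3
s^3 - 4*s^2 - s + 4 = (s - 4)*(s - 1)*(s + 1)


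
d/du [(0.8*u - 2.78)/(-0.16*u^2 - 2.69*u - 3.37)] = (0.128*u^2 - 0.8896*u - 10.1742)/(0.0256*u^4 + 0.8608*u^3 + 8.3145*u^2 + 18.1306*u + 11.3569)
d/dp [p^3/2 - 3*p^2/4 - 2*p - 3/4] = 3*p^2/2 - 3*p/2 - 2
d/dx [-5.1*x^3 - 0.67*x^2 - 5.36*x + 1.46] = -15.3*x^2 - 1.34*x - 5.36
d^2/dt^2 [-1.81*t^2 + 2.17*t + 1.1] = -3.62000000000000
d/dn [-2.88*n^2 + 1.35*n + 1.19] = 1.35 - 5.76*n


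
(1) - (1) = 0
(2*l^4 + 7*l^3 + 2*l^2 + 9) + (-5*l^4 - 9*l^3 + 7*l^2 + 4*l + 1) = -3*l^4 - 2*l^3 + 9*l^2 + 4*l + 10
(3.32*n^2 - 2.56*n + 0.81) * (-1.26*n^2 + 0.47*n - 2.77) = -4.1832*n^4 + 4.786*n^3 - 11.4202*n^2 + 7.4719*n - 2.2437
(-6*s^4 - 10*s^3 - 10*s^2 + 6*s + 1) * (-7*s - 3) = 42*s^5 + 88*s^4 + 100*s^3 - 12*s^2 - 25*s - 3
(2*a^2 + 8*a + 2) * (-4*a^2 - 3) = -8*a^4 - 32*a^3 - 14*a^2 - 24*a - 6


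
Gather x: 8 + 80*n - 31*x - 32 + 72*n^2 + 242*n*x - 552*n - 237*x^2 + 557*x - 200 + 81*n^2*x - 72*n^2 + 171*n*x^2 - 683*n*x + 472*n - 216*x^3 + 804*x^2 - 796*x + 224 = -216*x^3 + x^2*(171*n + 567) + x*(81*n^2 - 441*n - 270)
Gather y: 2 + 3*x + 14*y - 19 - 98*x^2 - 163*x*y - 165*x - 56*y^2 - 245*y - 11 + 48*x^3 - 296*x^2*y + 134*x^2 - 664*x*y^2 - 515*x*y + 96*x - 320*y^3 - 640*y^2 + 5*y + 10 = 48*x^3 + 36*x^2 - 66*x - 320*y^3 + y^2*(-664*x - 696) + y*(-296*x^2 - 678*x - 226) - 18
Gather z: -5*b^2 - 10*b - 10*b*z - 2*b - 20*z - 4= -5*b^2 - 12*b + z*(-10*b - 20) - 4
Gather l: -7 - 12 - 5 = -24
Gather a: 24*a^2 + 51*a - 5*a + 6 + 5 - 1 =24*a^2 + 46*a + 10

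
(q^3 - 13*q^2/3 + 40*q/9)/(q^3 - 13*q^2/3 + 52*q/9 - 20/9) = q*(3*q - 8)/(3*q^2 - 8*q + 4)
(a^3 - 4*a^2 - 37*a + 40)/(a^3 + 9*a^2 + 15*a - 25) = (a - 8)/(a + 5)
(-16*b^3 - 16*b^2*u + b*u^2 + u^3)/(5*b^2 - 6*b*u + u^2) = (-16*b^3 - 16*b^2*u + b*u^2 + u^3)/(5*b^2 - 6*b*u + u^2)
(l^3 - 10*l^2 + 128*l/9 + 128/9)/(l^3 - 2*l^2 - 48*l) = (l^2 - 2*l - 16/9)/(l*(l + 6))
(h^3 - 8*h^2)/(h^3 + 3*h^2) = (h - 8)/(h + 3)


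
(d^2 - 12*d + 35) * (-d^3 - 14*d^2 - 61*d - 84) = -d^5 - 2*d^4 + 72*d^3 + 158*d^2 - 1127*d - 2940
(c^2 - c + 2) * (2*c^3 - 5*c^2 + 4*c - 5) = 2*c^5 - 7*c^4 + 13*c^3 - 19*c^2 + 13*c - 10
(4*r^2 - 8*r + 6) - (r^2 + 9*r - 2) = 3*r^2 - 17*r + 8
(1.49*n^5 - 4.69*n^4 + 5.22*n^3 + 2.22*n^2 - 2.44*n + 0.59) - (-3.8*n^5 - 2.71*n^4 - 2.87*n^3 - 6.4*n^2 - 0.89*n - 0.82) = 5.29*n^5 - 1.98*n^4 + 8.09*n^3 + 8.62*n^2 - 1.55*n + 1.41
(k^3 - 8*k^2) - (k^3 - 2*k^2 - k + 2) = -6*k^2 + k - 2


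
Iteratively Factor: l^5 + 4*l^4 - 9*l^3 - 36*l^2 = (l)*(l^4 + 4*l^3 - 9*l^2 - 36*l) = l*(l + 3)*(l^3 + l^2 - 12*l) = l*(l + 3)*(l + 4)*(l^2 - 3*l) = l*(l - 3)*(l + 3)*(l + 4)*(l)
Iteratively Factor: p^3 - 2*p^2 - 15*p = (p - 5)*(p^2 + 3*p) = p*(p - 5)*(p + 3)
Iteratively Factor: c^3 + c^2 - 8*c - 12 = (c + 2)*(c^2 - c - 6) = (c + 2)^2*(c - 3)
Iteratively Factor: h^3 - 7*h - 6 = (h - 3)*(h^2 + 3*h + 2) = (h - 3)*(h + 1)*(h + 2)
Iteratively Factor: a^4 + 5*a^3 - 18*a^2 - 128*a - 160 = (a - 5)*(a^3 + 10*a^2 + 32*a + 32) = (a - 5)*(a + 4)*(a^2 + 6*a + 8) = (a - 5)*(a + 2)*(a + 4)*(a + 4)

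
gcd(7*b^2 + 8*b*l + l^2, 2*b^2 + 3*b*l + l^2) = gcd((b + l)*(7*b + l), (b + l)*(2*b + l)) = b + l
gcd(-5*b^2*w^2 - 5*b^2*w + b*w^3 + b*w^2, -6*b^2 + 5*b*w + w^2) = 1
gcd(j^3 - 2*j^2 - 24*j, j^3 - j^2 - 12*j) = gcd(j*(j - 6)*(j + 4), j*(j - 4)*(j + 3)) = j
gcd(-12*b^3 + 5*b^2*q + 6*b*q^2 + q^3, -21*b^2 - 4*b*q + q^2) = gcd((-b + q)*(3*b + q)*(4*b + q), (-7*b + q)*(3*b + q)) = 3*b + q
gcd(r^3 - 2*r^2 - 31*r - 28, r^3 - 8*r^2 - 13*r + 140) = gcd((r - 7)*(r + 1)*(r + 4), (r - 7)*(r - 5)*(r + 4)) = r^2 - 3*r - 28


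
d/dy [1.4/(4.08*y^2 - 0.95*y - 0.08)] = (1.33 - 11.424*y)/(-4.08*y^2 + 0.95*y + 0.08)^2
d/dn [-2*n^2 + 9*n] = 9 - 4*n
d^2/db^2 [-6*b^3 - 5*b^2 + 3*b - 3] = -36*b - 10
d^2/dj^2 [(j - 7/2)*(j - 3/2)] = 2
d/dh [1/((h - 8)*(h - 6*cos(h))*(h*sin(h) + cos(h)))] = (-h*(h - 8)*(h - 6*cos(h))*cos(h) + (8 - h)*(h*sin(h) + cos(h))*(6*sin(h) + 1) - (h - 6*cos(h))*(h*sin(h) + cos(h)))/((h - 8)^2*(h - 6*cos(h))^2*(h*sin(h) + cos(h))^2)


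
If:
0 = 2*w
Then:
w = 0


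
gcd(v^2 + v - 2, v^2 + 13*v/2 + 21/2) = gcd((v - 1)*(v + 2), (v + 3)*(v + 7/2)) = 1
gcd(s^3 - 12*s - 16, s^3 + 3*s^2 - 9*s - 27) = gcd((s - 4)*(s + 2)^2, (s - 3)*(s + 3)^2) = 1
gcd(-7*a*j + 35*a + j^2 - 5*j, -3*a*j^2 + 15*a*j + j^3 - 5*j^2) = j - 5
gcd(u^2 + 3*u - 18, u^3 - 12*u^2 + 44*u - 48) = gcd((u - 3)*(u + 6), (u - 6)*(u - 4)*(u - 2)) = 1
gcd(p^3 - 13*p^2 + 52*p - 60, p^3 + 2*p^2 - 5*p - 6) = p - 2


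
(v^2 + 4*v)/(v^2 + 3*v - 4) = v/(v - 1)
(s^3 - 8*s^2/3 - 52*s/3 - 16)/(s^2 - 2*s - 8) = (s^2 - 14*s/3 - 8)/(s - 4)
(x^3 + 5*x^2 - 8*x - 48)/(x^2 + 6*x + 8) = (x^2 + x - 12)/(x + 2)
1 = 1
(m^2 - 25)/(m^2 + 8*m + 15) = (m - 5)/(m + 3)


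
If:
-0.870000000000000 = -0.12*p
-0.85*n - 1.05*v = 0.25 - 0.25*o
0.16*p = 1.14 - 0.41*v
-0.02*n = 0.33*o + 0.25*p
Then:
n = -1.82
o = -5.38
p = 7.25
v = -0.05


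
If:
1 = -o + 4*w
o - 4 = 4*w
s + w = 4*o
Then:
No Solution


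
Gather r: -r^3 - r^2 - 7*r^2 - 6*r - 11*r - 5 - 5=-r^3 - 8*r^2 - 17*r - 10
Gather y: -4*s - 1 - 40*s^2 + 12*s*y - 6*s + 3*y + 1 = -40*s^2 - 10*s + y*(12*s + 3)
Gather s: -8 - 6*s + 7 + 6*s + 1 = 0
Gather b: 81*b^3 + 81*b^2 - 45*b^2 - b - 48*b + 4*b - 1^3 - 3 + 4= 81*b^3 + 36*b^2 - 45*b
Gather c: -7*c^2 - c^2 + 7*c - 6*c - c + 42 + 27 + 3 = 72 - 8*c^2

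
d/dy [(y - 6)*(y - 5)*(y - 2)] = 3*y^2 - 26*y + 52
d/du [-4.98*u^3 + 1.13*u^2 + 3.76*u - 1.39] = -14.94*u^2 + 2.26*u + 3.76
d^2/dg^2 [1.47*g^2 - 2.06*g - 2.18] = 2.94000000000000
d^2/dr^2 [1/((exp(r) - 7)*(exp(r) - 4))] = (4*exp(3*r) - 33*exp(2*r) + 9*exp(r) + 308)*exp(r)/(exp(6*r) - 33*exp(5*r) + 447*exp(4*r) - 3179*exp(3*r) + 12516*exp(2*r) - 25872*exp(r) + 21952)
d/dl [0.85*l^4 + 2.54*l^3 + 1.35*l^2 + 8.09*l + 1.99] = 3.4*l^3 + 7.62*l^2 + 2.7*l + 8.09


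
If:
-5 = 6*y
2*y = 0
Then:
No Solution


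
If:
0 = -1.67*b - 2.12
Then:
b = -1.27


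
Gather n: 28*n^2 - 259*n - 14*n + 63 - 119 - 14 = 28*n^2 - 273*n - 70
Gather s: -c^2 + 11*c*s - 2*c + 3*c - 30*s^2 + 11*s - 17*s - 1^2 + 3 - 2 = -c^2 + c - 30*s^2 + s*(11*c - 6)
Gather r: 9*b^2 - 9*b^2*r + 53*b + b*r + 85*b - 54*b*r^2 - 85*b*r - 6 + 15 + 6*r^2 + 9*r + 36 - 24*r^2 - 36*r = 9*b^2 + 138*b + r^2*(-54*b - 18) + r*(-9*b^2 - 84*b - 27) + 45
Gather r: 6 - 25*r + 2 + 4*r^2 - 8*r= 4*r^2 - 33*r + 8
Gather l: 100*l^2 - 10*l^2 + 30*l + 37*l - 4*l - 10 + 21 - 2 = 90*l^2 + 63*l + 9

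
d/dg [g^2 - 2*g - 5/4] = 2*g - 2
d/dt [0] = 0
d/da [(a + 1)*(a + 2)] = 2*a + 3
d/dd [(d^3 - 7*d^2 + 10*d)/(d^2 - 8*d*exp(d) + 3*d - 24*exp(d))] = (d*(d^2 - 7*d + 10)*(8*d*exp(d) - 2*d + 32*exp(d) - 3) + (3*d^2 - 14*d + 10)*(d^2 - 8*d*exp(d) + 3*d - 24*exp(d)))/(d^2 - 8*d*exp(d) + 3*d - 24*exp(d))^2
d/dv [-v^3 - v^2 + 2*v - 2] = -3*v^2 - 2*v + 2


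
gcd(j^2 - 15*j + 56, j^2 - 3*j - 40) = j - 8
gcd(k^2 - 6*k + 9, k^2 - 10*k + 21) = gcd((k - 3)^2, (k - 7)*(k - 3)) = k - 3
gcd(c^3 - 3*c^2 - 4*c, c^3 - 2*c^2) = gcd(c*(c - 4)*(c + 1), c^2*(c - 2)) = c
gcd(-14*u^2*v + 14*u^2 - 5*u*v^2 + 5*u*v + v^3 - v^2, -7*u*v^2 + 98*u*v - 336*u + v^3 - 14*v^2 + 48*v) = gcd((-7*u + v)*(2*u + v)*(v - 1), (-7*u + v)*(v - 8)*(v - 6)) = 7*u - v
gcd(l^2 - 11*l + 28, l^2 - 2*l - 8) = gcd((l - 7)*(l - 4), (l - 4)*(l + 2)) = l - 4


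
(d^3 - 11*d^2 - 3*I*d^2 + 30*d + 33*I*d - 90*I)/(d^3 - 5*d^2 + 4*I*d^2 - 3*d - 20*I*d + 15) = (d^2 - 3*d*(2 + I) + 18*I)/(d^2 + 4*I*d - 3)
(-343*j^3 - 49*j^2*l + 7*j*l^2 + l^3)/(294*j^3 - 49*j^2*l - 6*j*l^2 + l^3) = (-7*j - l)/(6*j - l)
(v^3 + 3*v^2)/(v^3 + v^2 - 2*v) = v*(v + 3)/(v^2 + v - 2)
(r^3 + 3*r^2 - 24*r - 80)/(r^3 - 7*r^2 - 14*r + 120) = (r + 4)/(r - 6)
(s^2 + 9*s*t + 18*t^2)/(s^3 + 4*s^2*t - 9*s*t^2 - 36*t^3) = (s + 6*t)/(s^2 + s*t - 12*t^2)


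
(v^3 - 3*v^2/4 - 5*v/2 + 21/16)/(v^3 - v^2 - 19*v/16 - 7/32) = 2*(4*v^2 + 4*v - 3)/(8*v^2 + 6*v + 1)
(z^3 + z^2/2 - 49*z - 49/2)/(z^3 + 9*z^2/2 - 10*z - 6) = (z^2 - 49)/(z^2 + 4*z - 12)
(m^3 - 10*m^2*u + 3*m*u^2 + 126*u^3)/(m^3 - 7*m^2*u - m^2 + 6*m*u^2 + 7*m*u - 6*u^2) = (-m^2 + 4*m*u + 21*u^2)/(-m^2 + m*u + m - u)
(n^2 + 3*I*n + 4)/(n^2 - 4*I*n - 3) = (n + 4*I)/(n - 3*I)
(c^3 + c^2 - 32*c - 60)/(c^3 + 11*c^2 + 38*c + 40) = (c - 6)/(c + 4)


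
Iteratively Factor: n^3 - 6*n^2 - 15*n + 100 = (n + 4)*(n^2 - 10*n + 25) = (n - 5)*(n + 4)*(n - 5)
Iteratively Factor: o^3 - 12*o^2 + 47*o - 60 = (o - 5)*(o^2 - 7*o + 12) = (o - 5)*(o - 3)*(o - 4)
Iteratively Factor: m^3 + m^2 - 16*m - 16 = (m - 4)*(m^2 + 5*m + 4) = (m - 4)*(m + 4)*(m + 1)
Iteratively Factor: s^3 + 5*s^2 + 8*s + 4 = (s + 1)*(s^2 + 4*s + 4) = (s + 1)*(s + 2)*(s + 2)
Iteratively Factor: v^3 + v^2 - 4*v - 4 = (v + 2)*(v^2 - v - 2) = (v + 1)*(v + 2)*(v - 2)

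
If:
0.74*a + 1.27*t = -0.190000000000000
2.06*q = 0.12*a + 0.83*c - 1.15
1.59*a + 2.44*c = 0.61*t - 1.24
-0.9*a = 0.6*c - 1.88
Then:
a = 5.24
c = -4.72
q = -2.15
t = -3.20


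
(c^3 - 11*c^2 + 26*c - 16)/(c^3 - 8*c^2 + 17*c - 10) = (c - 8)/(c - 5)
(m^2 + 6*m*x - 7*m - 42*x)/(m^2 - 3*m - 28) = (m + 6*x)/(m + 4)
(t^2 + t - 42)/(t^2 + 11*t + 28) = (t - 6)/(t + 4)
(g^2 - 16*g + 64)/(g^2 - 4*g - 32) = (g - 8)/(g + 4)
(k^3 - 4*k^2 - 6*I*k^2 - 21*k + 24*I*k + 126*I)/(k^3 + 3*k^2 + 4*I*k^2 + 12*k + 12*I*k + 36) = (k^2 - k*(7 + 6*I) + 42*I)/(k^2 + 4*I*k + 12)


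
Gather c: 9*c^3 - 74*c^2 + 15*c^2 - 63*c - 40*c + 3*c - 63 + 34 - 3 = 9*c^3 - 59*c^2 - 100*c - 32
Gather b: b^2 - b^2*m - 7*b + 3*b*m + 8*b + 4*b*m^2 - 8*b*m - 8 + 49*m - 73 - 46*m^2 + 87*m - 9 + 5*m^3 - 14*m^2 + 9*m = b^2*(1 - m) + b*(4*m^2 - 5*m + 1) + 5*m^3 - 60*m^2 + 145*m - 90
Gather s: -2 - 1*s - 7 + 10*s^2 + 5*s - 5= 10*s^2 + 4*s - 14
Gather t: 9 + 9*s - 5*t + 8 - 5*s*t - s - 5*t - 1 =8*s + t*(-5*s - 10) + 16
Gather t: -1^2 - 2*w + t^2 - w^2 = t^2 - w^2 - 2*w - 1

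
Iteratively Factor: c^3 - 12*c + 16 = (c + 4)*(c^2 - 4*c + 4) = (c - 2)*(c + 4)*(c - 2)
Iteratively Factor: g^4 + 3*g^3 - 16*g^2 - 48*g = (g - 4)*(g^3 + 7*g^2 + 12*g) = (g - 4)*(g + 3)*(g^2 + 4*g) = g*(g - 4)*(g + 3)*(g + 4)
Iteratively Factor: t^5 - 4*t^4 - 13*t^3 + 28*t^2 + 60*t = (t - 3)*(t^4 - t^3 - 16*t^2 - 20*t) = (t - 3)*(t + 2)*(t^3 - 3*t^2 - 10*t) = t*(t - 3)*(t + 2)*(t^2 - 3*t - 10) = t*(t - 5)*(t - 3)*(t + 2)*(t + 2)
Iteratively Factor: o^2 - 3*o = (o - 3)*(o)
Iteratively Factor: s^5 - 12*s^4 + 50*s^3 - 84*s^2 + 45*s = (s)*(s^4 - 12*s^3 + 50*s^2 - 84*s + 45) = s*(s - 3)*(s^3 - 9*s^2 + 23*s - 15) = s*(s - 3)*(s - 1)*(s^2 - 8*s + 15) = s*(s - 3)^2*(s - 1)*(s - 5)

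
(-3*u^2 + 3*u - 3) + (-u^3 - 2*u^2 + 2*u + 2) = -u^3 - 5*u^2 + 5*u - 1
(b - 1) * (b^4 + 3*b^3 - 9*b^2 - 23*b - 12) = b^5 + 2*b^4 - 12*b^3 - 14*b^2 + 11*b + 12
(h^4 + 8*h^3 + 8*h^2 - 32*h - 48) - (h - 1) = h^4 + 8*h^3 + 8*h^2 - 33*h - 47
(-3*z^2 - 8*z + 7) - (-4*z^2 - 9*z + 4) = z^2 + z + 3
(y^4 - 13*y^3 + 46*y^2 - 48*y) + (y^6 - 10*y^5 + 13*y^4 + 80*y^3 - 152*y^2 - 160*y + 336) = y^6 - 10*y^5 + 14*y^4 + 67*y^3 - 106*y^2 - 208*y + 336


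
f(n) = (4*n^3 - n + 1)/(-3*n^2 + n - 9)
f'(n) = (6*n - 1)*(4*n^3 - n + 1)/(-3*n^2 + n - 9)^2 + (12*n^2 - 1)/(-3*n^2 + n - 9) = ((1 - 12*n^2)*(3*n^2 - n + 9) + (6*n - 1)*(4*n^3 - n + 1))/(3*n^2 - n + 9)^2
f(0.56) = -0.12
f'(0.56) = -0.26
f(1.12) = -0.47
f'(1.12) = -0.97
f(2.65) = -2.65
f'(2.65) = -1.59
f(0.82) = -0.23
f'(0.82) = -0.60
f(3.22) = -3.56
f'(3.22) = -1.58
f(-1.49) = 0.63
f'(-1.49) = -1.13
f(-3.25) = 3.03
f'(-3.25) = -1.45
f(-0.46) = -0.11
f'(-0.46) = -0.19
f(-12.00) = 15.23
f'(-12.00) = -1.36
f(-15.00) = 19.29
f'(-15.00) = -1.35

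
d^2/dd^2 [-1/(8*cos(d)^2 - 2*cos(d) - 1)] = 2*(128*sin(d)^4 - 82*sin(d)^2 + 29*cos(d) - 6*cos(3*d) - 58)/((2*cos(d) - 1)^3*(4*cos(d) + 1)^3)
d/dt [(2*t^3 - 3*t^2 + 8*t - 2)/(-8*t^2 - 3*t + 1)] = (-16*t^4 - 12*t^3 + 79*t^2 - 38*t + 2)/(64*t^4 + 48*t^3 - 7*t^2 - 6*t + 1)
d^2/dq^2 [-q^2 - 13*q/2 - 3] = -2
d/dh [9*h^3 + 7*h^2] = h*(27*h + 14)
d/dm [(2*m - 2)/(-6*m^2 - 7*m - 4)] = 2*(6*m^2 - 12*m - 11)/(36*m^4 + 84*m^3 + 97*m^2 + 56*m + 16)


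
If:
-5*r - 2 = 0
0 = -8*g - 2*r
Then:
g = 1/10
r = -2/5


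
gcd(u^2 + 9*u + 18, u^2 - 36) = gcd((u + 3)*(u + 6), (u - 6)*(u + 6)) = u + 6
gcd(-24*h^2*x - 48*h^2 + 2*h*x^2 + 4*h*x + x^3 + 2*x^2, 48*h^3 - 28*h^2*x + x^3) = -24*h^2 + 2*h*x + x^2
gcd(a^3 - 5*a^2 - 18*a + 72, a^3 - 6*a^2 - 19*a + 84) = a^2 + a - 12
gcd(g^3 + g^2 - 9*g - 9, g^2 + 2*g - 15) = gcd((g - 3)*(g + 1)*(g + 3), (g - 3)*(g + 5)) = g - 3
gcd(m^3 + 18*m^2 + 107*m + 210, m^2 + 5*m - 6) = m + 6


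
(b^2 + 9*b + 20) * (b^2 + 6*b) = b^4 + 15*b^3 + 74*b^2 + 120*b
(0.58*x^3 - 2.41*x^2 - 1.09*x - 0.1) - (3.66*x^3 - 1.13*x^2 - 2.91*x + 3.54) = -3.08*x^3 - 1.28*x^2 + 1.82*x - 3.64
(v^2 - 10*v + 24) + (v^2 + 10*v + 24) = 2*v^2 + 48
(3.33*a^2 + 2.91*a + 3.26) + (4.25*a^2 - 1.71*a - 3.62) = 7.58*a^2 + 1.2*a - 0.36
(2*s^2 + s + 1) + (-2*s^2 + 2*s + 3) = 3*s + 4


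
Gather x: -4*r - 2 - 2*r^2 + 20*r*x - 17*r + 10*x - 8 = -2*r^2 - 21*r + x*(20*r + 10) - 10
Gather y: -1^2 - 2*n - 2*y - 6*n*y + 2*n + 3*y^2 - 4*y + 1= 3*y^2 + y*(-6*n - 6)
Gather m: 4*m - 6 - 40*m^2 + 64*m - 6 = -40*m^2 + 68*m - 12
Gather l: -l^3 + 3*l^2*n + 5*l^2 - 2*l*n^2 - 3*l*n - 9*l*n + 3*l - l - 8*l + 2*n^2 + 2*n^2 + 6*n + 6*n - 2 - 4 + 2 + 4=-l^3 + l^2*(3*n + 5) + l*(-2*n^2 - 12*n - 6) + 4*n^2 + 12*n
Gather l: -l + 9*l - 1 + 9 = 8*l + 8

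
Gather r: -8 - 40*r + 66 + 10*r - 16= 42 - 30*r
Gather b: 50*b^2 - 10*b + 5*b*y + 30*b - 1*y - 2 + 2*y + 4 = 50*b^2 + b*(5*y + 20) + y + 2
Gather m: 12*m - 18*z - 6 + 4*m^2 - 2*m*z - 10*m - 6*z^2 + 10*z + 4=4*m^2 + m*(2 - 2*z) - 6*z^2 - 8*z - 2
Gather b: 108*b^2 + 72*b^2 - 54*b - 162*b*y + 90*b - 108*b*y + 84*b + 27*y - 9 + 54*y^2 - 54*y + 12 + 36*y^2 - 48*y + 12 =180*b^2 + b*(120 - 270*y) + 90*y^2 - 75*y + 15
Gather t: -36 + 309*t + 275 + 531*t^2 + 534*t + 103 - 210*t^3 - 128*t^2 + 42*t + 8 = -210*t^3 + 403*t^2 + 885*t + 350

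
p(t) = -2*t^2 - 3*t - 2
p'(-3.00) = 9.00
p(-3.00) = -11.00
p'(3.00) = -15.00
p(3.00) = -29.00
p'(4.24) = -19.96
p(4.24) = -50.68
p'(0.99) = -6.96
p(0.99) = -6.93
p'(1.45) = -8.80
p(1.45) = -10.56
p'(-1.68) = 3.72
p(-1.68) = -2.60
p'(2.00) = -11.00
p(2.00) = -16.00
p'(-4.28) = 14.12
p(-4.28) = -25.80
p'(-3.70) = 11.80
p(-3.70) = -18.28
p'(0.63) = -5.52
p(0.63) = -4.68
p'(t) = -4*t - 3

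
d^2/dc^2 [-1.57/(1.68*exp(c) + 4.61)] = (12.159336 - 4.431168*exp(c))*exp(c)/(1.68*exp(c) + 4.61)^3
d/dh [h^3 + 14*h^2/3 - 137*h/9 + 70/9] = 3*h^2 + 28*h/3 - 137/9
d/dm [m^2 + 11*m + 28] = 2*m + 11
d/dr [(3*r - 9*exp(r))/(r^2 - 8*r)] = 3*(r*(1 - 3*exp(r))*(r - 8) - 2*(r - 4)*(r - 3*exp(r)))/(r^2*(r - 8)^2)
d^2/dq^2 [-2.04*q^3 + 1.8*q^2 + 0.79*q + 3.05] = 3.6 - 12.24*q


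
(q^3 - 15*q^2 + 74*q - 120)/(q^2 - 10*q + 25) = (q^2 - 10*q + 24)/(q - 5)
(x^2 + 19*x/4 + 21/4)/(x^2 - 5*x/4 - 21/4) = (x + 3)/(x - 3)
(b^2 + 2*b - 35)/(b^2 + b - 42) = (b - 5)/(b - 6)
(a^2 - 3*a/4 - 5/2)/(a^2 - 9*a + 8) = (4*a^2 - 3*a - 10)/(4*(a^2 - 9*a + 8))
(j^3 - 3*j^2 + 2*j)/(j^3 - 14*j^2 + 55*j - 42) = j*(j - 2)/(j^2 - 13*j + 42)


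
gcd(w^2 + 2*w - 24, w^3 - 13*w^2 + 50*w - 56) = w - 4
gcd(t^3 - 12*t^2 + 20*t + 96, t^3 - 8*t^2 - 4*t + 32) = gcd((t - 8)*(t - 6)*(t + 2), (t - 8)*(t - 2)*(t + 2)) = t^2 - 6*t - 16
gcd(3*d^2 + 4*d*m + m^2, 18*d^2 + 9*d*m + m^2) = 3*d + m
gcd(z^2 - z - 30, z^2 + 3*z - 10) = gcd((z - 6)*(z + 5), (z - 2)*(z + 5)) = z + 5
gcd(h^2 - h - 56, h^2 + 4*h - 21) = h + 7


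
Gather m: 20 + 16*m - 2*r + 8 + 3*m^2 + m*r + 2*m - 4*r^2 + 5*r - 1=3*m^2 + m*(r + 18) - 4*r^2 + 3*r + 27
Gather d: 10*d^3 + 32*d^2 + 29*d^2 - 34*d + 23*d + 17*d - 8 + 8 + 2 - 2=10*d^3 + 61*d^2 + 6*d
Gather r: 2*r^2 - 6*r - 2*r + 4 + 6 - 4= 2*r^2 - 8*r + 6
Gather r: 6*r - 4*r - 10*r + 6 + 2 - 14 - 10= -8*r - 16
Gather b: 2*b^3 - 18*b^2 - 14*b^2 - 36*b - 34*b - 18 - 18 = 2*b^3 - 32*b^2 - 70*b - 36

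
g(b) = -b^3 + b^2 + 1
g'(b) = -3*b^2 + 2*b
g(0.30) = 1.06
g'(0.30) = 0.33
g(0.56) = 1.14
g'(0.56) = 0.18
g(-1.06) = 3.31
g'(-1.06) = -5.49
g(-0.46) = 1.31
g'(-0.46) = -1.55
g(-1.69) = 8.68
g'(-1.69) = -11.95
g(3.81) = -39.79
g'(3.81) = -35.93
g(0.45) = 1.11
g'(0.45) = 0.29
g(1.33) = 0.42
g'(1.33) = -2.65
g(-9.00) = 811.00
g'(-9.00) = -261.00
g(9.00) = -647.00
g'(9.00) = -225.00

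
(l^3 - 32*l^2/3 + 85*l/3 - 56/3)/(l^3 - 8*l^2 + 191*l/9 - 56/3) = 3*(l^2 - 8*l + 7)/(3*l^2 - 16*l + 21)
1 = 1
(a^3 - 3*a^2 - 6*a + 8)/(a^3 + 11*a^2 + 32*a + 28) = (a^2 - 5*a + 4)/(a^2 + 9*a + 14)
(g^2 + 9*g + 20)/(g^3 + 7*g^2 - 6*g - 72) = (g + 5)/(g^2 + 3*g - 18)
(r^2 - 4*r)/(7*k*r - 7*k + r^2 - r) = r*(r - 4)/(7*k*r - 7*k + r^2 - r)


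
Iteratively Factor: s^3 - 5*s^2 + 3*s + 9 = (s - 3)*(s^2 - 2*s - 3) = (s - 3)*(s + 1)*(s - 3)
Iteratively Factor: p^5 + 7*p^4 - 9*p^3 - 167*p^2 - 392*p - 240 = (p + 3)*(p^4 + 4*p^3 - 21*p^2 - 104*p - 80) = (p + 3)*(p + 4)*(p^3 - 21*p - 20) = (p + 1)*(p + 3)*(p + 4)*(p^2 - p - 20) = (p + 1)*(p + 3)*(p + 4)^2*(p - 5)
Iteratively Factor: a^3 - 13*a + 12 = (a - 3)*(a^2 + 3*a - 4) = (a - 3)*(a + 4)*(a - 1)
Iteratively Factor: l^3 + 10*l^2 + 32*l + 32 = (l + 4)*(l^2 + 6*l + 8) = (l + 4)^2*(l + 2)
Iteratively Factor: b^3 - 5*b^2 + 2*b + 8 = (b - 4)*(b^2 - b - 2) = (b - 4)*(b + 1)*(b - 2)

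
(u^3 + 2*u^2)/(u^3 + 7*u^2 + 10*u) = u/(u + 5)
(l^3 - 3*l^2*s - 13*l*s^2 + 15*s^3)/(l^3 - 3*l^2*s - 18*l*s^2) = (-l^2 + 6*l*s - 5*s^2)/(l*(-l + 6*s))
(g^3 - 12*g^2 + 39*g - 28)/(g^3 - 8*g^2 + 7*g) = (g - 4)/g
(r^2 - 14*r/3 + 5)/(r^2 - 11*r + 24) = (r - 5/3)/(r - 8)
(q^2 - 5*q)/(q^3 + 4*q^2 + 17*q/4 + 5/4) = 4*q*(q - 5)/(4*q^3 + 16*q^2 + 17*q + 5)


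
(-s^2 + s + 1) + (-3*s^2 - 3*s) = -4*s^2 - 2*s + 1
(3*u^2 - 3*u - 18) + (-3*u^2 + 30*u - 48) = 27*u - 66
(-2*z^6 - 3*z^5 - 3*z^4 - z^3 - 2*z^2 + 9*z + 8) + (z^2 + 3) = -2*z^6 - 3*z^5 - 3*z^4 - z^3 - z^2 + 9*z + 11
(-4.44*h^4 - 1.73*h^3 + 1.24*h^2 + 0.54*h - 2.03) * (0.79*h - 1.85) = -3.5076*h^5 + 6.8473*h^4 + 4.1801*h^3 - 1.8674*h^2 - 2.6027*h + 3.7555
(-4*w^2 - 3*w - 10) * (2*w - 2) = -8*w^3 + 2*w^2 - 14*w + 20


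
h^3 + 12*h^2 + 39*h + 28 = (h + 1)*(h + 4)*(h + 7)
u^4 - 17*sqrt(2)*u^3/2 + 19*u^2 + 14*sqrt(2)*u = u*(u - 7*sqrt(2))*(u - 2*sqrt(2))*(u + sqrt(2)/2)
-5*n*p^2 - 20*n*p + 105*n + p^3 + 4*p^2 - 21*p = (-5*n + p)*(p - 3)*(p + 7)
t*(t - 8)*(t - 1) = t^3 - 9*t^2 + 8*t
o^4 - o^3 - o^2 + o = o*(o - 1)^2*(o + 1)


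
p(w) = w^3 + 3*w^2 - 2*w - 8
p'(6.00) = 142.00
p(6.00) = 304.00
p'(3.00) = 43.00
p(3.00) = 40.00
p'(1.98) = 21.64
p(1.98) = 7.56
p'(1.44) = 12.86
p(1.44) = -1.67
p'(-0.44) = -4.06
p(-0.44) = -6.62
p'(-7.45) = 119.81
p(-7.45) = -240.09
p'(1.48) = 13.45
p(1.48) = -1.15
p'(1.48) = 13.45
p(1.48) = -1.15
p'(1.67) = 16.39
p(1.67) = 1.68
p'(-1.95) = -2.29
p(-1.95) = -0.11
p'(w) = 3*w^2 + 6*w - 2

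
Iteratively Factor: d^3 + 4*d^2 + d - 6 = (d + 3)*(d^2 + d - 2) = (d - 1)*(d + 3)*(d + 2)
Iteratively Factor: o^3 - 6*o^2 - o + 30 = (o - 3)*(o^2 - 3*o - 10) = (o - 5)*(o - 3)*(o + 2)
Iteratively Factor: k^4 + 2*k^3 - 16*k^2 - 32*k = (k - 4)*(k^3 + 6*k^2 + 8*k) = k*(k - 4)*(k^2 + 6*k + 8) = k*(k - 4)*(k + 4)*(k + 2)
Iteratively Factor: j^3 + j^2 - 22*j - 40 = (j - 5)*(j^2 + 6*j + 8) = (j - 5)*(j + 4)*(j + 2)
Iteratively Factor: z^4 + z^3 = (z)*(z^3 + z^2) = z*(z + 1)*(z^2) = z^2*(z + 1)*(z)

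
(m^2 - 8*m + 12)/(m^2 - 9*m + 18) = (m - 2)/(m - 3)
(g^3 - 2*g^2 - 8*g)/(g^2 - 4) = g*(g - 4)/(g - 2)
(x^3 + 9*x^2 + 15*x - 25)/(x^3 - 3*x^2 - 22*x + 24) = (x^2 + 10*x + 25)/(x^2 - 2*x - 24)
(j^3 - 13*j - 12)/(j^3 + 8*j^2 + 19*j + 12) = (j - 4)/(j + 4)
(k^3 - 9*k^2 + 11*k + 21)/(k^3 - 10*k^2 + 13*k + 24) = (k - 7)/(k - 8)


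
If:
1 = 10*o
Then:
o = 1/10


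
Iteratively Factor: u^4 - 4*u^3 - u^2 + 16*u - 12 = (u - 3)*(u^3 - u^2 - 4*u + 4) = (u - 3)*(u + 2)*(u^2 - 3*u + 2) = (u - 3)*(u - 2)*(u + 2)*(u - 1)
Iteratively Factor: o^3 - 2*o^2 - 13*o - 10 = (o - 5)*(o^2 + 3*o + 2) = (o - 5)*(o + 1)*(o + 2)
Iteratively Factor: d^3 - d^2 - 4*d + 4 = (d - 1)*(d^2 - 4) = (d - 2)*(d - 1)*(d + 2)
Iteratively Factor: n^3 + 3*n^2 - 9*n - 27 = (n - 3)*(n^2 + 6*n + 9) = (n - 3)*(n + 3)*(n + 3)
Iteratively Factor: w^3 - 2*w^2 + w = (w - 1)*(w^2 - w) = w*(w - 1)*(w - 1)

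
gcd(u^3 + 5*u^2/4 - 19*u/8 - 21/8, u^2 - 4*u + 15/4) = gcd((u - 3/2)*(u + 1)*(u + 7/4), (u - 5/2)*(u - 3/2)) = u - 3/2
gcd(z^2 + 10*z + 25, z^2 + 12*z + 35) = z + 5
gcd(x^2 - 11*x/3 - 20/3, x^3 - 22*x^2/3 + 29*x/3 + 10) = x - 5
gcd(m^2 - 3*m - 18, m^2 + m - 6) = m + 3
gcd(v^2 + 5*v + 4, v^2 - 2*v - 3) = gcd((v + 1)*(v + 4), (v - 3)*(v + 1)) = v + 1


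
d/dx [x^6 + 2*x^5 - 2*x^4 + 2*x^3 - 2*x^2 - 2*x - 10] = 6*x^5 + 10*x^4 - 8*x^3 + 6*x^2 - 4*x - 2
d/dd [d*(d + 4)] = 2*d + 4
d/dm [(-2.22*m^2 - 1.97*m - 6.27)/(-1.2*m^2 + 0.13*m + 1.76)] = (-2.6526*m^2 - 22.8624*m - 2.6521)/(1.44*m^4 - 0.312*m^3 - 4.2071*m^2 + 0.4576*m + 3.0976)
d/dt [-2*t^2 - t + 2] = -4*t - 1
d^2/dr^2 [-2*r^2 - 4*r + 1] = -4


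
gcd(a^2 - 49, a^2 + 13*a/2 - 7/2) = a + 7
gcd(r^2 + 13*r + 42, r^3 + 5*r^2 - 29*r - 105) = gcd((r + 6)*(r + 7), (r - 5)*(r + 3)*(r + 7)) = r + 7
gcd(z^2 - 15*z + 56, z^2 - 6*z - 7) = z - 7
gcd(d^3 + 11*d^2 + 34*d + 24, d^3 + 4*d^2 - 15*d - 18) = d^2 + 7*d + 6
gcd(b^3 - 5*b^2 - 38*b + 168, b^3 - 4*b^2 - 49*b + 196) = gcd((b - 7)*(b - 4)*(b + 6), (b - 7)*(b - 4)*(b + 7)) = b^2 - 11*b + 28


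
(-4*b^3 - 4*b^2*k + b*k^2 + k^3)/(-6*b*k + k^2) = (4*b^3 + 4*b^2*k - b*k^2 - k^3)/(k*(6*b - k))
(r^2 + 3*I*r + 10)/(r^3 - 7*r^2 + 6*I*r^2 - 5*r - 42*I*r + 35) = (r - 2*I)/(r^2 + r*(-7 + I) - 7*I)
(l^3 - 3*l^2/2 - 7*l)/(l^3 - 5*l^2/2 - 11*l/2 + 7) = l/(l - 1)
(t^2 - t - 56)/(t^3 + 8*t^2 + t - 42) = (t - 8)/(t^2 + t - 6)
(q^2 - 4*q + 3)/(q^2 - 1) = (q - 3)/(q + 1)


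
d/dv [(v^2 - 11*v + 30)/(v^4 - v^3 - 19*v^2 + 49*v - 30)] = ((11 - 2*v)*(-v^4 + v^3 + 19*v^2 - 49*v + 30) - (v^2 - 11*v + 30)*(4*v^3 - 3*v^2 - 38*v + 49))/(-v^4 + v^3 + 19*v^2 - 49*v + 30)^2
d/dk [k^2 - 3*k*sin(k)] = -3*k*cos(k) + 2*k - 3*sin(k)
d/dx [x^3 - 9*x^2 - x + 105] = 3*x^2 - 18*x - 1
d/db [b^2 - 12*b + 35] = 2*b - 12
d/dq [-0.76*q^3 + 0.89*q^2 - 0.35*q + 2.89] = -2.28*q^2 + 1.78*q - 0.35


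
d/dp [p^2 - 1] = 2*p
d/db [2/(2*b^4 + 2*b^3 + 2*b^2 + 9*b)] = 2*(-8*b^3 - 6*b^2 - 4*b - 9)/(b^2*(2*b^3 + 2*b^2 + 2*b + 9)^2)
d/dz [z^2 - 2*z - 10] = 2*z - 2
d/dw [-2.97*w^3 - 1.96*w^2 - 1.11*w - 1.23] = -8.91*w^2 - 3.92*w - 1.11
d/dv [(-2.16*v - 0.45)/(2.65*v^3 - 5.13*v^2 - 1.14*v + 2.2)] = (11.448*v^3 - 7.5033*v^2 - 4.617*v - 5.265)/(7.0225*v^6 - 27.189*v^5 + 20.2749*v^4 + 23.3564*v^3 - 21.2724*v^2 - 5.016*v + 4.84)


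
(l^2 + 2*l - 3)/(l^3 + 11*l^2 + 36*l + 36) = (l - 1)/(l^2 + 8*l + 12)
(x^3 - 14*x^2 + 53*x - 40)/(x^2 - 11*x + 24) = (x^2 - 6*x + 5)/(x - 3)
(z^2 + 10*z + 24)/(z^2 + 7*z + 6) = (z + 4)/(z + 1)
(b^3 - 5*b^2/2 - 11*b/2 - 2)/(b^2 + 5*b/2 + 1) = (b^2 - 3*b - 4)/(b + 2)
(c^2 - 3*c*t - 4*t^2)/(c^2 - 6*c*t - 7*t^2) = (-c + 4*t)/(-c + 7*t)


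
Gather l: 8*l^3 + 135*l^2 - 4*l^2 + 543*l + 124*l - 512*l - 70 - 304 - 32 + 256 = 8*l^3 + 131*l^2 + 155*l - 150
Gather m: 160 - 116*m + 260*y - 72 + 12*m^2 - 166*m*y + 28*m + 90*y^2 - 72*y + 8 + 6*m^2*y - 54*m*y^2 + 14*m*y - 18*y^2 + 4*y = m^2*(6*y + 12) + m*(-54*y^2 - 152*y - 88) + 72*y^2 + 192*y + 96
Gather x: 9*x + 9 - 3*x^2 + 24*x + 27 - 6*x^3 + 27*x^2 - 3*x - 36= -6*x^3 + 24*x^2 + 30*x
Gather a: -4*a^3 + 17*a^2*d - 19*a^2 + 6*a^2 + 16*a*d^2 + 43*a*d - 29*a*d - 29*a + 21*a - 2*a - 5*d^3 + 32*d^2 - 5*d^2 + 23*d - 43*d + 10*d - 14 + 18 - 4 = -4*a^3 + a^2*(17*d - 13) + a*(16*d^2 + 14*d - 10) - 5*d^3 + 27*d^2 - 10*d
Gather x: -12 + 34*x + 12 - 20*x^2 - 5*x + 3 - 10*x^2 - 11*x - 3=-30*x^2 + 18*x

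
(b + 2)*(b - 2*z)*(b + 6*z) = b^3 + 4*b^2*z + 2*b^2 - 12*b*z^2 + 8*b*z - 24*z^2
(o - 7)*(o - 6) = o^2 - 13*o + 42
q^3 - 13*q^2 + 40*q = q*(q - 8)*(q - 5)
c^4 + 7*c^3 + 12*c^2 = c^2*(c + 3)*(c + 4)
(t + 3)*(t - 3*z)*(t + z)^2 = t^4 - t^3*z + 3*t^3 - 5*t^2*z^2 - 3*t^2*z - 3*t*z^3 - 15*t*z^2 - 9*z^3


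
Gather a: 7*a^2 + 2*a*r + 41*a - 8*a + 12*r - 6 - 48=7*a^2 + a*(2*r + 33) + 12*r - 54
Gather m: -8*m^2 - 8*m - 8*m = -8*m^2 - 16*m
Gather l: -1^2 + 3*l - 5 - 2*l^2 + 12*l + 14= -2*l^2 + 15*l + 8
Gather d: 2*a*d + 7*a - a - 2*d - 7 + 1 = 6*a + d*(2*a - 2) - 6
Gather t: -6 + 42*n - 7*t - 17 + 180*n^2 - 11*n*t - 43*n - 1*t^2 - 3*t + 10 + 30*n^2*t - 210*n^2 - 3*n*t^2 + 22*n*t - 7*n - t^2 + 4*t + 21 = -30*n^2 - 8*n + t^2*(-3*n - 2) + t*(30*n^2 + 11*n - 6) + 8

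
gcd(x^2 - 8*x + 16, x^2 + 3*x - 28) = x - 4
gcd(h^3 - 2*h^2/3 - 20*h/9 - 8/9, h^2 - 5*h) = 1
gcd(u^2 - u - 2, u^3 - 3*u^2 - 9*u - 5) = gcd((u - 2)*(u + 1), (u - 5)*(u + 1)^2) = u + 1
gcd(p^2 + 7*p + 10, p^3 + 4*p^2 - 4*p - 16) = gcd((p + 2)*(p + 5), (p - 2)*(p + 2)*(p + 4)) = p + 2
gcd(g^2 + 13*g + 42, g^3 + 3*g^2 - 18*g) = g + 6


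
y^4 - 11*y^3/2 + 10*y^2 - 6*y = y*(y - 2)^2*(y - 3/2)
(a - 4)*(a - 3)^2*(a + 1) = a^4 - 9*a^3 + 23*a^2 - 3*a - 36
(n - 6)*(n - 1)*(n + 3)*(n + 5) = n^4 + n^3 - 35*n^2 - 57*n + 90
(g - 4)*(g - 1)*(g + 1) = g^3 - 4*g^2 - g + 4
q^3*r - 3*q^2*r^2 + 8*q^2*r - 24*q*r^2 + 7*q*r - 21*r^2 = (q + 7)*(q - 3*r)*(q*r + r)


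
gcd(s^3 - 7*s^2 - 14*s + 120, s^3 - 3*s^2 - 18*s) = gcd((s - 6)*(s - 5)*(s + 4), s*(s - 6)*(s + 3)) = s - 6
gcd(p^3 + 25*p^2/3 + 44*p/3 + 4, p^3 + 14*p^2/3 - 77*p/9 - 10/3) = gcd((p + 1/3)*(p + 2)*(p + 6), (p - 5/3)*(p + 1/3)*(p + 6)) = p^2 + 19*p/3 + 2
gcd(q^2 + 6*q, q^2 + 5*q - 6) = q + 6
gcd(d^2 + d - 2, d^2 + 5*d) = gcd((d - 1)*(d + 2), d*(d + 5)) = 1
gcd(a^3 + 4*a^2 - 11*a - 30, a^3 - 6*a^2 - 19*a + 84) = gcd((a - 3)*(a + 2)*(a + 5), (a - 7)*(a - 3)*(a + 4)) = a - 3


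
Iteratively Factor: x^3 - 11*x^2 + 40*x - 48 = (x - 3)*(x^2 - 8*x + 16) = (x - 4)*(x - 3)*(x - 4)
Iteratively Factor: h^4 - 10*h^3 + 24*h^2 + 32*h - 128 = (h - 4)*(h^3 - 6*h^2 + 32) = (h - 4)*(h + 2)*(h^2 - 8*h + 16) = (h - 4)^2*(h + 2)*(h - 4)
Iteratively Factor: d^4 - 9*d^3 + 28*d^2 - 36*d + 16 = (d - 4)*(d^3 - 5*d^2 + 8*d - 4) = (d - 4)*(d - 2)*(d^2 - 3*d + 2) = (d - 4)*(d - 2)^2*(d - 1)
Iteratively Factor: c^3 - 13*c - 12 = (c + 1)*(c^2 - c - 12) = (c + 1)*(c + 3)*(c - 4)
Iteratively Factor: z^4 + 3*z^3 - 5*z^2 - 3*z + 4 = (z - 1)*(z^3 + 4*z^2 - z - 4) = (z - 1)*(z + 1)*(z^2 + 3*z - 4) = (z - 1)*(z + 1)*(z + 4)*(z - 1)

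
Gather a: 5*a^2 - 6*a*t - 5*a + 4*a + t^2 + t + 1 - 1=5*a^2 + a*(-6*t - 1) + t^2 + t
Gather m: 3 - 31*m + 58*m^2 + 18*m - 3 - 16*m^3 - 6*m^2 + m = -16*m^3 + 52*m^2 - 12*m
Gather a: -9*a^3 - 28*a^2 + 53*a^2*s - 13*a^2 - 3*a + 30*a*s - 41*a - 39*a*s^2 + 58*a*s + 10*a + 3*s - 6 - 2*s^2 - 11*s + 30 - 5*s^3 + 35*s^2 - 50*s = -9*a^3 + a^2*(53*s - 41) + a*(-39*s^2 + 88*s - 34) - 5*s^3 + 33*s^2 - 58*s + 24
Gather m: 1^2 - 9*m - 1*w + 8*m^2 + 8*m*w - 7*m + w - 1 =8*m^2 + m*(8*w - 16)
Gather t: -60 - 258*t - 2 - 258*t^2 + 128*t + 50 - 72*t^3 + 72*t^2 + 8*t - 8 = -72*t^3 - 186*t^2 - 122*t - 20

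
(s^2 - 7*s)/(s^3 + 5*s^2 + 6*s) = (s - 7)/(s^2 + 5*s + 6)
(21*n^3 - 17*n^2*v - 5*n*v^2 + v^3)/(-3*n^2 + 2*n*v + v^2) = -7*n + v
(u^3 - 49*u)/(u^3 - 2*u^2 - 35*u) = (u + 7)/(u + 5)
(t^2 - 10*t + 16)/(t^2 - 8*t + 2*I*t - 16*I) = (t - 2)/(t + 2*I)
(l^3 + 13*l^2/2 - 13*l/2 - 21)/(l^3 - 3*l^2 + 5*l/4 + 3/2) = 2*(2*l^2 + 17*l + 21)/(4*l^2 - 4*l - 3)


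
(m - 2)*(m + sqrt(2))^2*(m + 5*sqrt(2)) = m^4 - 2*m^3 + 7*sqrt(2)*m^3 - 14*sqrt(2)*m^2 + 22*m^2 - 44*m + 10*sqrt(2)*m - 20*sqrt(2)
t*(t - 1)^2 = t^3 - 2*t^2 + t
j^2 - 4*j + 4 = (j - 2)^2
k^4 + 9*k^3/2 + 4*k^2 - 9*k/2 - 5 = (k - 1)*(k + 1)*(k + 2)*(k + 5/2)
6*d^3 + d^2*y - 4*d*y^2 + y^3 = (-3*d + y)*(-2*d + y)*(d + y)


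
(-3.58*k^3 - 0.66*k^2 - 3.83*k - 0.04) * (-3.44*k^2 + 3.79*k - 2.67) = 12.3152*k^5 - 11.2978*k^4 + 20.2324*k^3 - 12.6159*k^2 + 10.0745*k + 0.1068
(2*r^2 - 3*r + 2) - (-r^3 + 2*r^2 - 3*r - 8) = r^3 + 10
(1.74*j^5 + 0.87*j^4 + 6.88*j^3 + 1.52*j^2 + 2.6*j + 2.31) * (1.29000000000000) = 2.2446*j^5 + 1.1223*j^4 + 8.8752*j^3 + 1.9608*j^2 + 3.354*j + 2.9799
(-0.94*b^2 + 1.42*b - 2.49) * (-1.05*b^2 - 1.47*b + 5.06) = 0.987*b^4 - 0.1092*b^3 - 4.2293*b^2 + 10.8455*b - 12.5994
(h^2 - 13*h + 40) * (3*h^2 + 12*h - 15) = 3*h^4 - 27*h^3 - 51*h^2 + 675*h - 600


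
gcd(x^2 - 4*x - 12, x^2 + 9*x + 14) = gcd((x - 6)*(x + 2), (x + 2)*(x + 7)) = x + 2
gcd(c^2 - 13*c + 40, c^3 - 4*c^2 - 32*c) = c - 8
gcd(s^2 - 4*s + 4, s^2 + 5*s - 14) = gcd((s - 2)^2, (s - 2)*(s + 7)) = s - 2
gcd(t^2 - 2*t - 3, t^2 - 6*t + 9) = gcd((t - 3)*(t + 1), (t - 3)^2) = t - 3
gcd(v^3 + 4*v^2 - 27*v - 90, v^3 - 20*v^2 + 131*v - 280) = v - 5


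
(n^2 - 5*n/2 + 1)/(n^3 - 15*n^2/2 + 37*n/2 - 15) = (2*n - 1)/(2*n^2 - 11*n + 15)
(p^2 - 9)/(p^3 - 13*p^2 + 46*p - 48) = (p + 3)/(p^2 - 10*p + 16)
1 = 1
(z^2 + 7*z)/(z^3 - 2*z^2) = (z + 7)/(z*(z - 2))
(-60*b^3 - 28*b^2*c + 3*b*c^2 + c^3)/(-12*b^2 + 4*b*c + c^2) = (10*b^2 + 3*b*c - c^2)/(2*b - c)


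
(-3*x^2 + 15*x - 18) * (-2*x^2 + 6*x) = 6*x^4 - 48*x^3 + 126*x^2 - 108*x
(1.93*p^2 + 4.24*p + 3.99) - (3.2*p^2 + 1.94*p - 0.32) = -1.27*p^2 + 2.3*p + 4.31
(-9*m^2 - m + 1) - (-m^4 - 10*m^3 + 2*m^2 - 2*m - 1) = m^4 + 10*m^3 - 11*m^2 + m + 2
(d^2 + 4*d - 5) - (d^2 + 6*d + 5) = -2*d - 10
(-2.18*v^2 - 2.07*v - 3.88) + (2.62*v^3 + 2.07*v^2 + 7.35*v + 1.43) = 2.62*v^3 - 0.11*v^2 + 5.28*v - 2.45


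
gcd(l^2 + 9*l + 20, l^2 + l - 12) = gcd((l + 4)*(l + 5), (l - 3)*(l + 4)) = l + 4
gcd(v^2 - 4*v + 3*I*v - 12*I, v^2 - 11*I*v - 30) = 1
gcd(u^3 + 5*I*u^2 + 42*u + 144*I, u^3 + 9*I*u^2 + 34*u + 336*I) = u^2 + 2*I*u + 48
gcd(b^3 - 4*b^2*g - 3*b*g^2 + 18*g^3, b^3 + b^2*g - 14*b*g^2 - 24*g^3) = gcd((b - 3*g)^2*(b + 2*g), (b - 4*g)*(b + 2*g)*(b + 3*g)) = b + 2*g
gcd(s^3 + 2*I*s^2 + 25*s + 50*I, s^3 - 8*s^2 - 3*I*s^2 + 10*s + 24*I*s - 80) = s^2 - 3*I*s + 10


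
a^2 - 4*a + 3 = (a - 3)*(a - 1)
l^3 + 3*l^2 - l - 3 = (l - 1)*(l + 1)*(l + 3)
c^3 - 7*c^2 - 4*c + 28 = (c - 7)*(c - 2)*(c + 2)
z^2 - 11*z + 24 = (z - 8)*(z - 3)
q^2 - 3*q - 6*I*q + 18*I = (q - 3)*(q - 6*I)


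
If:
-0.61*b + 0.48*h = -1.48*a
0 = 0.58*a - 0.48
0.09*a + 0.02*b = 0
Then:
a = 0.83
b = -3.72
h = -7.28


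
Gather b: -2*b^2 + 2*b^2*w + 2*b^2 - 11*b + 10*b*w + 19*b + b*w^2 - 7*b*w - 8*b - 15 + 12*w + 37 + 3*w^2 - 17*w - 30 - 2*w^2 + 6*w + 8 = 2*b^2*w + b*(w^2 + 3*w) + w^2 + w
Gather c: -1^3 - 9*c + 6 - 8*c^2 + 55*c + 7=-8*c^2 + 46*c + 12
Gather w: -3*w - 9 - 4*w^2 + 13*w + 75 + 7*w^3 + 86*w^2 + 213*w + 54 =7*w^3 + 82*w^2 + 223*w + 120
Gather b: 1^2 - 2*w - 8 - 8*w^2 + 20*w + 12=-8*w^2 + 18*w + 5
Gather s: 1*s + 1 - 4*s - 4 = -3*s - 3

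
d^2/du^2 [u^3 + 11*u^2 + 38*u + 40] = 6*u + 22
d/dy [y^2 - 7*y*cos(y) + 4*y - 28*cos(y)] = 7*y*sin(y) + 2*y + 28*sin(y) - 7*cos(y) + 4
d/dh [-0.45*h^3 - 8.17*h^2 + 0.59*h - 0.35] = -1.35*h^2 - 16.34*h + 0.59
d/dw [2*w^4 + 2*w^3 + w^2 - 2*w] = 8*w^3 + 6*w^2 + 2*w - 2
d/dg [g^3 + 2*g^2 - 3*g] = 3*g^2 + 4*g - 3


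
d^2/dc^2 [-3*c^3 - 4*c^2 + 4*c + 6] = -18*c - 8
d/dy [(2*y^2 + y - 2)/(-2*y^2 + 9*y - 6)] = 4*(5*y^2 - 8*y + 3)/(4*y^4 - 36*y^3 + 105*y^2 - 108*y + 36)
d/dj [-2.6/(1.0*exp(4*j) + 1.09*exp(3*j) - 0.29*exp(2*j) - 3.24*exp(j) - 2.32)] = (10.4*exp(3*j) + 8.502*exp(2*j) - 1.508*exp(j) - 8.424)*exp(j)/(-1.0*exp(4*j) - 1.09*exp(3*j) + 0.29*exp(2*j) + 3.24*exp(j) + 2.32)^2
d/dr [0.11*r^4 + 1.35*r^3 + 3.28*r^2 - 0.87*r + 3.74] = 0.44*r^3 + 4.05*r^2 + 6.56*r - 0.87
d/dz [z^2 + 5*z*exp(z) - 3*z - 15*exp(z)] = 5*z*exp(z) + 2*z - 10*exp(z) - 3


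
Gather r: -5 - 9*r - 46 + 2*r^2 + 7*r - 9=2*r^2 - 2*r - 60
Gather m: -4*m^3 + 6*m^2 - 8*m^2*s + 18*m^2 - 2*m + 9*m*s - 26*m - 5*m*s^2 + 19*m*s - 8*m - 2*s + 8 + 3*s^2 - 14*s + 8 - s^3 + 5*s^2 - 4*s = -4*m^3 + m^2*(24 - 8*s) + m*(-5*s^2 + 28*s - 36) - s^3 + 8*s^2 - 20*s + 16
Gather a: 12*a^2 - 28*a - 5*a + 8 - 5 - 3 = 12*a^2 - 33*a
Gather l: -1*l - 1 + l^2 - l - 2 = l^2 - 2*l - 3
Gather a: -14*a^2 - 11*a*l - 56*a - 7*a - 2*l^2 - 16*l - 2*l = -14*a^2 + a*(-11*l - 63) - 2*l^2 - 18*l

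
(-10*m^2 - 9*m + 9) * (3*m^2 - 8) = -30*m^4 - 27*m^3 + 107*m^2 + 72*m - 72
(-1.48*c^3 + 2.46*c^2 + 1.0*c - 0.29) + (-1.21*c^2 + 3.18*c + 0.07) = -1.48*c^3 + 1.25*c^2 + 4.18*c - 0.22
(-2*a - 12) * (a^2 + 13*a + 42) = -2*a^3 - 38*a^2 - 240*a - 504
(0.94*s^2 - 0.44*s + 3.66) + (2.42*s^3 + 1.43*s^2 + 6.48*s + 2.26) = 2.42*s^3 + 2.37*s^2 + 6.04*s + 5.92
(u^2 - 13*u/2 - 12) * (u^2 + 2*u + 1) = u^4 - 9*u^3/2 - 24*u^2 - 61*u/2 - 12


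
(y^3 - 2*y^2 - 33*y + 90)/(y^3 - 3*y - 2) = (-y^3 + 2*y^2 + 33*y - 90)/(-y^3 + 3*y + 2)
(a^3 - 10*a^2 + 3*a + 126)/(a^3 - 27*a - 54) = (a - 7)/(a + 3)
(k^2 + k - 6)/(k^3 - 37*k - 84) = (k - 2)/(k^2 - 3*k - 28)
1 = 1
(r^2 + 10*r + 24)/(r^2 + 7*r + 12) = (r + 6)/(r + 3)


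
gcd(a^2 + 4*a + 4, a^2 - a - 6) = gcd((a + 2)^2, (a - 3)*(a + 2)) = a + 2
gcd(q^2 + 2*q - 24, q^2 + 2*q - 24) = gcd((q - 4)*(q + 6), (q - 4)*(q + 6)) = q^2 + 2*q - 24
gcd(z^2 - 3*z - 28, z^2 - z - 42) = z - 7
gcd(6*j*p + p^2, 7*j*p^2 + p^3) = p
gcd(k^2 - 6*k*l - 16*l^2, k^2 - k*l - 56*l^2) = k - 8*l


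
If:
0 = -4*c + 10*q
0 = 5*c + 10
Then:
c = -2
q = -4/5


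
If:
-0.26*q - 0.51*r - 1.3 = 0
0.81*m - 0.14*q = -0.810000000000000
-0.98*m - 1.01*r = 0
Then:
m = -2.78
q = -10.29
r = 2.70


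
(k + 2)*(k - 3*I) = k^2 + 2*k - 3*I*k - 6*I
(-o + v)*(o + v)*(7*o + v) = -7*o^3 - o^2*v + 7*o*v^2 + v^3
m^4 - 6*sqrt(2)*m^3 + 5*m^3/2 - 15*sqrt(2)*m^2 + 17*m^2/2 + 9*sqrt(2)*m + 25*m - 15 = (m - 1/2)*(m + 3)*(m - 5*sqrt(2))*(m - sqrt(2))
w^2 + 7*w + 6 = (w + 1)*(w + 6)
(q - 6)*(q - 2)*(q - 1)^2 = q^4 - 10*q^3 + 29*q^2 - 32*q + 12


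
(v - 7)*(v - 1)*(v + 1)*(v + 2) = v^4 - 5*v^3 - 15*v^2 + 5*v + 14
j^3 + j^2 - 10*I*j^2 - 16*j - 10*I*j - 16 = (j + 1)*(j - 8*I)*(j - 2*I)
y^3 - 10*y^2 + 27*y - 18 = (y - 6)*(y - 3)*(y - 1)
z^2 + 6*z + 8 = (z + 2)*(z + 4)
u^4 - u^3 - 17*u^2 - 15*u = u*(u - 5)*(u + 1)*(u + 3)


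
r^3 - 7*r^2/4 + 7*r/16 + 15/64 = (r - 5/4)*(r - 3/4)*(r + 1/4)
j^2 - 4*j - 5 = (j - 5)*(j + 1)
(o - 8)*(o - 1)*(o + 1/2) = o^3 - 17*o^2/2 + 7*o/2 + 4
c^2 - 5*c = c*(c - 5)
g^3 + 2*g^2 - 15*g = g*(g - 3)*(g + 5)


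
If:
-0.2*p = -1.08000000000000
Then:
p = 5.40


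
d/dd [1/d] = -1/d^2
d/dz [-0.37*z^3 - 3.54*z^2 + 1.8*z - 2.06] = -1.11*z^2 - 7.08*z + 1.8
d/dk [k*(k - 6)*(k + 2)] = 3*k^2 - 8*k - 12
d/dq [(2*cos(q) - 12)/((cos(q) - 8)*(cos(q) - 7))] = 2*(cos(q)^2 - 12*cos(q) + 34)*sin(q)/((cos(q) - 8)^2*(cos(q) - 7)^2)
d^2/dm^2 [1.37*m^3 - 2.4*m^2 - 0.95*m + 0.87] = 8.22*m - 4.8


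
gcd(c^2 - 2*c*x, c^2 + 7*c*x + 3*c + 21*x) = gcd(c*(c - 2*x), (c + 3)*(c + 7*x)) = 1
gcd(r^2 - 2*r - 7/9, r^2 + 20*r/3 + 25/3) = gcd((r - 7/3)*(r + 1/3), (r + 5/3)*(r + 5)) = 1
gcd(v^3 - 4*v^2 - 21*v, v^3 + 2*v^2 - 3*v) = v^2 + 3*v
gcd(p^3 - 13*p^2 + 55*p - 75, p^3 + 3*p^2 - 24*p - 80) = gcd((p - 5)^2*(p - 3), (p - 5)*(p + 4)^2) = p - 5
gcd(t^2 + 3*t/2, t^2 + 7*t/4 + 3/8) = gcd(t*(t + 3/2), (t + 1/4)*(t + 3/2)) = t + 3/2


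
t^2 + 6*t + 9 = (t + 3)^2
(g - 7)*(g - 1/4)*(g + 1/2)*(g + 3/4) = g^4 - 6*g^3 - 111*g^2/16 - 17*g/32 + 21/32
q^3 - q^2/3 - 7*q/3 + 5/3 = (q - 1)^2*(q + 5/3)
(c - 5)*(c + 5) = c^2 - 25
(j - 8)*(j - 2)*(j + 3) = j^3 - 7*j^2 - 14*j + 48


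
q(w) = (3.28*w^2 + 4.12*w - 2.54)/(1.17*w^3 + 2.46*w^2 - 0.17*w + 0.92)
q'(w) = (6.56*w + 4.12)/(1.17*w^3 + 2.46*w^2 - 0.17*w + 0.92) + (-3.51*w^2 - 4.92*w + 0.17)*(3.28*w^2 + 4.12*w - 2.54)/(1.17*w^3 + 2.46*w^2 - 0.17*w + 0.92)^2 = (-3.8376*w^4 - 9.6408*w^3 - 1.7774*w^2 + 18.532*w + 3.3586)/(1.3689*w^6 + 5.7564*w^5 + 5.6538*w^4 + 1.3164*w^3 + 4.5553*w^2 - 0.3128*w + 0.8464)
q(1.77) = 1.01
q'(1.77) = -0.28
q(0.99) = 1.11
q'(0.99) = 0.37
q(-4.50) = -0.82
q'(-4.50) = -0.27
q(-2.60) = -3.47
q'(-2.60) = -9.49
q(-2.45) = -6.39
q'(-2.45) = -40.41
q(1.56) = 1.07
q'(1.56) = -0.26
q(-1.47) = -0.54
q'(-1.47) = -1.96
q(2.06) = 0.94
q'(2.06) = -0.26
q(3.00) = 0.73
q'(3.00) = -0.18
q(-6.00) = -0.56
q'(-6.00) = -0.12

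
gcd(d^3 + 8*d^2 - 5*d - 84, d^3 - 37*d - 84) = d + 4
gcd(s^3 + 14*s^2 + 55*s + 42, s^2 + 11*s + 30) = s + 6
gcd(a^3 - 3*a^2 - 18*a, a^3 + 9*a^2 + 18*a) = a^2 + 3*a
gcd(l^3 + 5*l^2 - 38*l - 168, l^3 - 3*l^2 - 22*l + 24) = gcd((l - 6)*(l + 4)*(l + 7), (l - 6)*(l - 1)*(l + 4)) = l^2 - 2*l - 24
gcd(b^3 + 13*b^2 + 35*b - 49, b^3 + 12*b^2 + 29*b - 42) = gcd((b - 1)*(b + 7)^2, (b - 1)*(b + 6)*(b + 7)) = b^2 + 6*b - 7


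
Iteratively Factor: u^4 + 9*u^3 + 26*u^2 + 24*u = (u + 2)*(u^3 + 7*u^2 + 12*u) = (u + 2)*(u + 3)*(u^2 + 4*u) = (u + 2)*(u + 3)*(u + 4)*(u)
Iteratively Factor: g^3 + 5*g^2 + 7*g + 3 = (g + 1)*(g^2 + 4*g + 3) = (g + 1)^2*(g + 3)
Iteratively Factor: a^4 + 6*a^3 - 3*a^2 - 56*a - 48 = (a + 4)*(a^3 + 2*a^2 - 11*a - 12) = (a + 1)*(a + 4)*(a^2 + a - 12) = (a + 1)*(a + 4)^2*(a - 3)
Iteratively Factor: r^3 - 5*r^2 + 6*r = (r - 2)*(r^2 - 3*r) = r*(r - 2)*(r - 3)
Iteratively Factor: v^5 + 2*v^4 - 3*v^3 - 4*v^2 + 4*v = (v - 1)*(v^4 + 3*v^3 - 4*v) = (v - 1)*(v + 2)*(v^3 + v^2 - 2*v) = v*(v - 1)*(v + 2)*(v^2 + v - 2) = v*(v - 1)^2*(v + 2)*(v + 2)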